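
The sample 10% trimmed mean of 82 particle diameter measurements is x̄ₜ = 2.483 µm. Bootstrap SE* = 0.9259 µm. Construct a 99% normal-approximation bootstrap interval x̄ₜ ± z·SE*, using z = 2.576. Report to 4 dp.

(0.0979, 4.8681)

Margin = 2.576 × 0.9259 = 2.38512
Interval: 2.483 ± 2.38512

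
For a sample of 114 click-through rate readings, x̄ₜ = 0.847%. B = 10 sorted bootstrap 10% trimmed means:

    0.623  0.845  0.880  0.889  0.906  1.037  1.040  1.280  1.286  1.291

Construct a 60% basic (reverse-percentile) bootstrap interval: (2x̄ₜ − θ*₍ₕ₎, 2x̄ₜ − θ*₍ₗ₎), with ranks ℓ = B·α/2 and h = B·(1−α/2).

(0.414, 0.849)

Percentile endpoints at ranks 2 and 8: θ*₍2₎ = 0.845, θ*₍8₎ = 1.280.
Basic interval reflects these around x̄ₜ:
  lower = 2 × 0.847 − 1.280 = 0.414
  upper = 2 × 0.847 − 0.845 = 0.849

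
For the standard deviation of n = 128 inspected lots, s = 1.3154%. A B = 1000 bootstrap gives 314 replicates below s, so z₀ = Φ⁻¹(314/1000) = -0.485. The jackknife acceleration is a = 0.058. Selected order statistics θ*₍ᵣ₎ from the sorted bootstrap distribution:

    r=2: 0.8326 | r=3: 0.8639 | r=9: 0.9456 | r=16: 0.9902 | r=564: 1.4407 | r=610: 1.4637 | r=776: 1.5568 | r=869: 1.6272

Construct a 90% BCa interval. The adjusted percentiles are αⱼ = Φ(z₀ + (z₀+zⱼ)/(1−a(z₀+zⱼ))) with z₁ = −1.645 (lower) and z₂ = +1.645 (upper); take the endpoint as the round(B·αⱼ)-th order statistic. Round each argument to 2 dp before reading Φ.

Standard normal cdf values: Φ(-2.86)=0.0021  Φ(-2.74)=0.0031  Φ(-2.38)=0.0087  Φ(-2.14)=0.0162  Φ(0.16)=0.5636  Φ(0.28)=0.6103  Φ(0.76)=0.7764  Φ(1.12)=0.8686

(0.9456, 1.5568)

Lower: z₀ + z₁ = -0.485 + (-1.645) = -2.130; 1 − a(z₀+z₁) = 1 − (0.058)(-2.130) = 1.1235; argument = -0.485 + (-2.130)/1.1235 = -2.3808 → -2.38.
α₁ = Φ(-2.38) = 0.0087; rank = round(1000 × 0.0087) = 9; θ*₍9₎ = 0.9456.
Upper: z₀ + z₂ = 1.160; 1 − a(z₀+z₂) = 0.9327; argument = 0.7587 → 0.76; α₂ = 0.7764; rank = 776; θ*₍776₎ = 1.5568.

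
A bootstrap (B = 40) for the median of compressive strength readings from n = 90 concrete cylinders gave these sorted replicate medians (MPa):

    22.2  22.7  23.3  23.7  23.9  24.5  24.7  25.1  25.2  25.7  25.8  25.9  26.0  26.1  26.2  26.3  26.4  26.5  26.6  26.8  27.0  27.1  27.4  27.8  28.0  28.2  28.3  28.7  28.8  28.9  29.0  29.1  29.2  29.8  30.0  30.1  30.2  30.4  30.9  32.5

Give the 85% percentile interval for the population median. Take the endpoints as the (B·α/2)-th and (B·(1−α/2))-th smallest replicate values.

α = 0.15; lower rank = 40 × 0.075 = 3; upper rank = 40 × 0.925 = 37.
The 3rd smallest replicate is 23.3; the 37th is 30.2.

(23.3, 30.2)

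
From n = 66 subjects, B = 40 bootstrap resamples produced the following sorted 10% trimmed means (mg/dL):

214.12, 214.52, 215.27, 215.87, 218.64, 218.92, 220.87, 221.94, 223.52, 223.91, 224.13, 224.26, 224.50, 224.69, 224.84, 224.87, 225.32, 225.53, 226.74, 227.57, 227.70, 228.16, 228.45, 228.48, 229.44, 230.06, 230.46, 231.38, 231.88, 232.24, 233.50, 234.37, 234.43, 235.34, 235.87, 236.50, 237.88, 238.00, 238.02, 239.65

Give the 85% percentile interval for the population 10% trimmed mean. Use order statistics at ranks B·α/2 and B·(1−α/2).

α = 0.15; lower rank = 40 × 0.075 = 3; upper rank = 40 × 0.925 = 37.
The 3rd smallest replicate is 215.27; the 37th is 237.88.

(215.27, 237.88)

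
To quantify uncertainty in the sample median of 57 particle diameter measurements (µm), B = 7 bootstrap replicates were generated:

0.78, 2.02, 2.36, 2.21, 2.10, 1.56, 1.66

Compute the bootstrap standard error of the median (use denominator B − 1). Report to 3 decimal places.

Bootstrap SE is the standard deviation of the 7 replicate medians.
Mean of replicates: (0.78 + 2.02 + 2.36 + 2.21 + 2.10 + 1.56 + 1.66) / 7 = 12.6900 / 7 = 1.8129
Sum of squared deviations: (−1.0329)² + (+0.2071)² + (+0.5471)² + (+0.3971)² + (+0.2871)² + (−0.2529)² + (−0.1529)² = 1.7365
Variance = 1.7365 / 6 = 0.2894
SE* = √0.2894

SE* = 0.538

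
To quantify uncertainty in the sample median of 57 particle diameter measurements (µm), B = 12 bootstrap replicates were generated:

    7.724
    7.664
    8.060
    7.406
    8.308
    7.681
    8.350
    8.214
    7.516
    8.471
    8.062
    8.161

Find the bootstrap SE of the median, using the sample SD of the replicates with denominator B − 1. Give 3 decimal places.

Bootstrap SE is the standard deviation of the 12 replicate medians.
Mean of replicates: (7.724 + 7.664 + 8.060 + 7.406 + 8.308 + 7.681 + 8.350 + 8.214 + 7.516 + 8.471 + 8.062 + 8.161) / 12 = 95.6170 / 12 = 7.9681
Sum of squared deviations: (−0.2441)² + (−0.3041)² + (+0.0919)² + (−0.5621)² + (+0.3399)² + (−0.2871)² + (+0.3819)² + (+0.2459)² + (−0.4521)² + (+0.5029)² + (+0.0939)² + (+0.1929)² = 1.3841
Variance = 1.3841 / 11 = 0.1258
SE* = √0.1258

SE* = 0.355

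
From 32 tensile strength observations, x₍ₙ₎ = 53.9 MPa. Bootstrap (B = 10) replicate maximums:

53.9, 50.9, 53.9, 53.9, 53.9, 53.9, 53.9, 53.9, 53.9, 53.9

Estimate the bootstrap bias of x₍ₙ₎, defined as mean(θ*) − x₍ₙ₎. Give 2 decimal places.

mean(θ*) = (53.9 + 50.9 + 53.9 + 53.9 + 53.9 + 53.9 + 53.9 + 53.9 + 53.9 + 53.9) / 10 = 53.600
bias = 53.600 − 53.9

bias = −0.30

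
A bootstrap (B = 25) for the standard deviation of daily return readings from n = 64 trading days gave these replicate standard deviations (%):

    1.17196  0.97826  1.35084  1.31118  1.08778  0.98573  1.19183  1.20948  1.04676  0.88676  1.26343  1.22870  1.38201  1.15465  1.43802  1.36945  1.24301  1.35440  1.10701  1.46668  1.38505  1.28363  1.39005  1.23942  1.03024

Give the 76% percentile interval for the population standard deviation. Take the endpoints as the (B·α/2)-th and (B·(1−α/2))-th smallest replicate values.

Sorted replicates: 0.88676, 0.97826, 0.98573, 1.03024, 1.04676, 1.08778, 1.10701, 1.15465, 1.17196, 1.19183, 1.20948, 1.22870, 1.23942, 1.24301, 1.26343, 1.28363, 1.31118, 1.35084, 1.35440, 1.36945, 1.38201, 1.38505, 1.39005, 1.43802, 1.46668
α = 0.24; lower rank = 25 × 0.120 = 3; upper rank = 25 × 0.880 = 22.
The 3rd smallest replicate is 0.98573; the 22nd is 1.38505.

(0.98573, 1.38505)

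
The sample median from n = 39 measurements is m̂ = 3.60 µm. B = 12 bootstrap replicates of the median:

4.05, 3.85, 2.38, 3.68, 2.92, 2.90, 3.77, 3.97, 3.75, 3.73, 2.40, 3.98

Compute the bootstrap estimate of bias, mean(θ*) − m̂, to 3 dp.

bias = −0.152

mean(θ*) = (4.05 + 3.85 + 2.38 + 3.68 + 2.92 + 2.90 + 3.77 + 3.97 + 3.75 + 3.73 + 2.40 + 3.98) / 12 = 3.4483
bias = 3.4483 − 3.60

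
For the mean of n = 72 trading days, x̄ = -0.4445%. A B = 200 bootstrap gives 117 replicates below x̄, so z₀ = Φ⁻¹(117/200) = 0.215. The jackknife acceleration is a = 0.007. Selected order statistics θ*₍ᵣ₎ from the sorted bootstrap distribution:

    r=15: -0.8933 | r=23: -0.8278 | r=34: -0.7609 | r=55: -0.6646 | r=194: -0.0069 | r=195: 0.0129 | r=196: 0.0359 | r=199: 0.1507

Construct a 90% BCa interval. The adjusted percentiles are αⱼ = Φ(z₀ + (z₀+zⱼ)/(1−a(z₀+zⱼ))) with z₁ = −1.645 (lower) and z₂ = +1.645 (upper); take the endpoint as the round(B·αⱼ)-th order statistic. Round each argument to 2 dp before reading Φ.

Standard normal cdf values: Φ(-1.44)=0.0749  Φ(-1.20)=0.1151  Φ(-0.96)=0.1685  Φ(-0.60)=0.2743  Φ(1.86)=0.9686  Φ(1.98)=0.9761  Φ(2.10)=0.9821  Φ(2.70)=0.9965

(-0.8278, 0.0359)

Lower: z₀ + z₁ = 0.215 + (-1.645) = -1.430; 1 − a(z₀+z₁) = 1 − (0.007)(-1.430) = 1.0100; argument = 0.215 + (-1.430)/1.0100 = -1.2008 → -1.20.
α₁ = Φ(-1.20) = 0.1151; rank = round(200 × 0.1151) = 23; θ*₍23₎ = -0.8278.
Upper: z₀ + z₂ = 1.860; 1 − a(z₀+z₂) = 0.9870; argument = 2.0995 → 2.10; α₂ = 0.9821; rank = 196; θ*₍196₎ = 0.0359.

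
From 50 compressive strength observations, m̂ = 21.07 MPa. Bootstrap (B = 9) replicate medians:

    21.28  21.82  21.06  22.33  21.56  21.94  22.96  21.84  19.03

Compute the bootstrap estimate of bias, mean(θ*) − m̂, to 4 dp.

mean(θ*) = (21.28 + 21.82 + 21.06 + 22.33 + 21.56 + 21.94 + 22.96 + 21.84 + 19.03) / 9 = 21.53556
bias = 21.53556 − 21.07

bias = +0.4656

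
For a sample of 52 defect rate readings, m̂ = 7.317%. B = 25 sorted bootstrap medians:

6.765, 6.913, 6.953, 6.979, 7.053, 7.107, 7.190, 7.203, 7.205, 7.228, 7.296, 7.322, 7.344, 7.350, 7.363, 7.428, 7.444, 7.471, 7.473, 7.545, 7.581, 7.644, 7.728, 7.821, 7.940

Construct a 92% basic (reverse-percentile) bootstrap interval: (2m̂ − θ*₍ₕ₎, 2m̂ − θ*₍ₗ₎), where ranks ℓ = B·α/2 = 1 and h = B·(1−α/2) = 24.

(6.813, 7.869)

Percentile endpoints at ranks 1 and 24: θ*₍1₎ = 6.765, θ*₍24₎ = 7.821.
Basic interval reflects these around m̂:
  lower = 2 × 7.317 − 7.821 = 6.813
  upper = 2 × 7.317 − 6.765 = 7.869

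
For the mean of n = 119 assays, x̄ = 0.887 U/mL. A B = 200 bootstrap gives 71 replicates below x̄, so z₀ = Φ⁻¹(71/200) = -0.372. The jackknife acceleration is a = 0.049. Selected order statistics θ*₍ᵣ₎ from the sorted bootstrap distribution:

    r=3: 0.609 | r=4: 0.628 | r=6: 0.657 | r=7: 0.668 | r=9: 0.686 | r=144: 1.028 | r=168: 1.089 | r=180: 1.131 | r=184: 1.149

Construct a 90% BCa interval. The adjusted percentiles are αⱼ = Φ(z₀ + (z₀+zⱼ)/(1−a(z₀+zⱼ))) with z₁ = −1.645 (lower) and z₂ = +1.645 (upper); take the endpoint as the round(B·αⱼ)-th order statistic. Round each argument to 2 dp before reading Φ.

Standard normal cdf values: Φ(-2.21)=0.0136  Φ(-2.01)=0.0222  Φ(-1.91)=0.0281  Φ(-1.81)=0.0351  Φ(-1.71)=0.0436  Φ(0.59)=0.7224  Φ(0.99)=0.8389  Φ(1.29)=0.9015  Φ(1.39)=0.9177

Lower: z₀ + z₁ = -0.372 + (-1.645) = -2.017; 1 − a(z₀+z₁) = 1 − (0.049)(-2.017) = 1.0988; argument = -0.372 + (-2.017)/1.0988 = -2.2076 → -2.21.
α₁ = Φ(-2.21) = 0.0136; rank = round(200 × 0.0136) = 3; θ*₍3₎ = 0.609.
Upper: z₀ + z₂ = 1.273; 1 − a(z₀+z₂) = 0.9376; argument = 0.9857 → 0.99; α₂ = 0.8389; rank = 168; θ*₍168₎ = 1.089.

(0.609, 1.089)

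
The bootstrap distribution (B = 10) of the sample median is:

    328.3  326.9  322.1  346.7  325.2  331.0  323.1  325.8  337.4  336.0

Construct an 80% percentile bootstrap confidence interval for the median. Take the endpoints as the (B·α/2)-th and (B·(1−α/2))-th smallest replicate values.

Sorted replicates: 322.1, 323.1, 325.2, 325.8, 326.9, 328.3, 331.0, 336.0, 337.4, 346.7
α = 0.20; lower rank = 10 × 0.100 = 1; upper rank = 10 × 0.900 = 9.
The 1st smallest replicate is 322.1; the 9th is 337.4.

(322.1, 337.4)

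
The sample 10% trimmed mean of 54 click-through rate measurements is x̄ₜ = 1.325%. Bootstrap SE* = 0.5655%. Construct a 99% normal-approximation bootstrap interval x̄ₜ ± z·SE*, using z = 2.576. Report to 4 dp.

(-0.1317, 2.7817)

Margin = 2.576 × 0.5655 = 1.45673
Interval: 1.325 ± 1.45673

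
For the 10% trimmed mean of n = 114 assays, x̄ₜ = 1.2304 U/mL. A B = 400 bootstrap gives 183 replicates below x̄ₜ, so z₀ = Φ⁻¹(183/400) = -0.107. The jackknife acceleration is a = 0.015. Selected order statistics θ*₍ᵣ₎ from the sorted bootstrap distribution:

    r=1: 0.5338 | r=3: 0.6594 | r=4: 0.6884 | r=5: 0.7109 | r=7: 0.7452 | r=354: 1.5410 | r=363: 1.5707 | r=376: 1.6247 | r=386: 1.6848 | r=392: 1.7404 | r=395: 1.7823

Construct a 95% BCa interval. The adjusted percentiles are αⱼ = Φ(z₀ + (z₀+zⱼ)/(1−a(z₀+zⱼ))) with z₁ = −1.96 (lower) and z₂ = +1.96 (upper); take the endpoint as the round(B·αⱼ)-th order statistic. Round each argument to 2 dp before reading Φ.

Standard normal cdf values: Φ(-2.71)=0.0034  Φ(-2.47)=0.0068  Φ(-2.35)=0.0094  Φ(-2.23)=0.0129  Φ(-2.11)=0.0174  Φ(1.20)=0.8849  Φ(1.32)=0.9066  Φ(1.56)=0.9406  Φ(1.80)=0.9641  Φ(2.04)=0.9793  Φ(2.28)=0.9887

Lower: z₀ + z₁ = -0.107 + (-1.960) = -2.067; 1 − a(z₀+z₁) = 1 − (0.015)(-2.067) = 1.0310; argument = -0.107 + (-2.067)/1.0310 = -2.1118 → -2.11.
α₁ = Φ(-2.11) = 0.0174; rank = round(400 × 0.0174) = 7; θ*₍7₎ = 0.7452.
Upper: z₀ + z₂ = 1.853; 1 − a(z₀+z₂) = 0.9722; argument = 1.7990 → 1.80; α₂ = 0.9641; rank = 386; θ*₍386₎ = 1.6848.

(0.7452, 1.6848)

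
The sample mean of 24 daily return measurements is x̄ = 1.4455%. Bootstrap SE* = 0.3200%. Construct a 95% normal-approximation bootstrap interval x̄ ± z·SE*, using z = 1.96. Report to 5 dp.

(0.81830, 2.07270)

Margin = 1.96 × 0.3200 = 0.627200
Interval: 1.4455 ± 0.627200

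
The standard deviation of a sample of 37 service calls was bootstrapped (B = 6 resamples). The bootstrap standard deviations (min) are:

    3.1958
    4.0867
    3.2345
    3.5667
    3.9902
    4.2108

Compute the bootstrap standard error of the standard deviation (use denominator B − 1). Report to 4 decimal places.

Bootstrap SE is the standard deviation of the 6 replicate standard deviations.
Mean of replicates: (3.1958 + 4.0867 + 3.2345 + 3.5667 + 3.9902 + 4.2108) / 6 = 22.28470 / 6 = 3.71412
Sum of squared deviations: (−0.51832)² + (+0.37258)² + (−0.47962)² + (−0.14742)² + (+0.27608)² + (+0.49668)² = 0.98215
Variance = 0.98215 / 5 = 0.19643
SE* = √0.19643

SE* = 0.4432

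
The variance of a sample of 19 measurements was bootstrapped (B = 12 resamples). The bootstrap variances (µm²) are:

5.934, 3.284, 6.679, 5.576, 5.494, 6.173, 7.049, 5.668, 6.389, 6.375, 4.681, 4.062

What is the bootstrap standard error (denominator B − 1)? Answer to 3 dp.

SE* = 1.108

Bootstrap SE is the standard deviation of the 12 replicate variances.
Mean of replicates: (5.934 + 3.284 + 6.679 + 5.576 + 5.494 + 6.173 + 7.049 + 5.668 + 6.389 + 6.375 + 4.681 + 4.062) / 12 = 67.3640 / 12 = 5.6137
Sum of squared deviations: (+0.3203)² + (−2.3297)² + (+1.0653)² + (−0.0377)² + (−0.1197)² + (+0.5593)² + (+1.4353)² + (+0.0543)² + (+0.7753)² + (+0.7613)² + (−0.9327)² + (−1.5517)² = 13.5149
Variance = 13.5149 / 11 = 1.2286
SE* = √1.2286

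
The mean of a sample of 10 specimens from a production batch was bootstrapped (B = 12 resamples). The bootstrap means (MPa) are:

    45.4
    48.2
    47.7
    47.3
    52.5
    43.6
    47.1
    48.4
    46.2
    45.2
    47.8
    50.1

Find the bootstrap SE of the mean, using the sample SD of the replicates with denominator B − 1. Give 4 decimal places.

Bootstrap SE is the standard deviation of the 12 replicate means.
Mean of replicates: (45.4 + 48.2 + 47.7 + 47.3 + 52.5 + 43.6 + 47.1 + 48.4 + 46.2 + 45.2 + 47.8 + 50.1) / 12 = 569.50000 / 12 = 47.45833
Sum of squared deviations: (−2.05833)² + (+0.74167)² + (+0.24167)² + (−0.15833)² + (+5.04167)² + (−3.85833)² + (−0.35833)² + (+0.94167)² + (−1.25833)² + (−2.25833)² + (+0.34167)² + (+2.64167)² = 59.96917
Variance = 59.96917 / 11 = 5.45174
SE* = √5.45174

SE* = 2.3349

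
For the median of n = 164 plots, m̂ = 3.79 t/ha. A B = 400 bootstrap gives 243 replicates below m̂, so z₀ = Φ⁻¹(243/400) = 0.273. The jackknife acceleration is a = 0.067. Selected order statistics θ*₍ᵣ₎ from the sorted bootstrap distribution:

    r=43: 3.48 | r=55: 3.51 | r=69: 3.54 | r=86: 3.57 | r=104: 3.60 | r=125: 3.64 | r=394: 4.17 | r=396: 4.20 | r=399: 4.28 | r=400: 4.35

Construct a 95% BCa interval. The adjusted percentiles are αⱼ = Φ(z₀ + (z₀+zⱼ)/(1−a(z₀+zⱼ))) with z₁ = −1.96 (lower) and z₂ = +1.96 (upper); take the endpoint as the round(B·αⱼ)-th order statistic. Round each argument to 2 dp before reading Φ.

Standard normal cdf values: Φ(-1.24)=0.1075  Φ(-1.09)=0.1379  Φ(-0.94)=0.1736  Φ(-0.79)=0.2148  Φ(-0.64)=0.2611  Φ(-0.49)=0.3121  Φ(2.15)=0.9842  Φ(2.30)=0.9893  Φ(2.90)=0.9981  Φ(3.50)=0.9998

(3.48, 4.28)

Lower: z₀ + z₁ = 0.273 + (-1.960) = -1.687; 1 − a(z₀+z₁) = 1 − (0.067)(-1.687) = 1.1130; argument = 0.273 + (-1.687)/1.1130 = -1.2427 → -1.24.
α₁ = Φ(-1.24) = 0.1075; rank = round(400 × 0.1075) = 43; θ*₍43₎ = 3.48.
Upper: z₀ + z₂ = 2.233; 1 − a(z₀+z₂) = 0.8504; argument = 2.8989 → 2.90; α₂ = 0.9981; rank = 399; θ*₍399₎ = 4.28.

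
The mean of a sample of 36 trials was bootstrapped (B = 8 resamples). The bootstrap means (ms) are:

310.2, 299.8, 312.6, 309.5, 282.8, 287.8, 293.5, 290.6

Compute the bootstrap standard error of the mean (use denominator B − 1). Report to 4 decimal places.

SE* = 11.3804

Bootstrap SE is the standard deviation of the 8 replicate means.
Mean of replicates: (310.2 + 299.8 + 312.6 + 309.5 + 282.8 + 287.8 + 293.5 + 290.6) / 8 = 2386.80000 / 8 = 298.35000
Sum of squared deviations: (+11.85000)² + (+1.45000)² + (+14.25000)² + (+11.15000)² + (−15.55000)² + (−10.55000)² + (−4.85000)² + (−7.75000)² = 906.60000
Variance = 906.60000 / 7 = 129.51429
SE* = √129.51429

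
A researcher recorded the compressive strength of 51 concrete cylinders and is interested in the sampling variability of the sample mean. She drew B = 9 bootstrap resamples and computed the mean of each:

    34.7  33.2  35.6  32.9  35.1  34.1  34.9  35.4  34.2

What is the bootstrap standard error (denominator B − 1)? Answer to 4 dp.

Bootstrap SE is the standard deviation of the 9 replicate means.
Mean of replicates: (34.7 + 33.2 + 35.6 + 32.9 + 35.1 + 34.1 + 34.9 + 35.4 + 34.2) / 9 = 310.10000 / 9 = 34.45556
Sum of squared deviations: (+0.24444)² + (−1.25556)² + (+1.14444)² + (−1.55556)² + (+0.64444)² + (−0.35556)² + (+0.44444)² + (+0.94444)² + (−0.25556)² = 7.06222
Variance = 7.06222 / 8 = 0.88278
SE* = √0.88278

SE* = 0.9396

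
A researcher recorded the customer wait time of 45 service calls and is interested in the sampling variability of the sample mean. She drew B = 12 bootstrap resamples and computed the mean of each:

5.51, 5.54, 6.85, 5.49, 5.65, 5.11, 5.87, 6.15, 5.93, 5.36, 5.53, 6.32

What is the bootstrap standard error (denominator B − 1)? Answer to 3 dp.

SE* = 0.479

Bootstrap SE is the standard deviation of the 12 replicate means.
Mean of replicates: (5.51 + 5.54 + 6.85 + 5.49 + 5.65 + 5.11 + 5.87 + 6.15 + 5.93 + 5.36 + 5.53 + 6.32) / 12 = 69.3100 / 12 = 5.7758
Sum of squared deviations: (−0.2658)² + (−0.2358)² + (+1.0742)² + (−0.2858)² + (−0.1258)² + (−0.6658)² + (+0.0942)² + (+0.3742)² + (+0.1542)² + (−0.4158)² + (−0.2458)² + (+0.5442)² = 2.5231
Variance = 2.5231 / 11 = 0.2294
SE* = √0.2294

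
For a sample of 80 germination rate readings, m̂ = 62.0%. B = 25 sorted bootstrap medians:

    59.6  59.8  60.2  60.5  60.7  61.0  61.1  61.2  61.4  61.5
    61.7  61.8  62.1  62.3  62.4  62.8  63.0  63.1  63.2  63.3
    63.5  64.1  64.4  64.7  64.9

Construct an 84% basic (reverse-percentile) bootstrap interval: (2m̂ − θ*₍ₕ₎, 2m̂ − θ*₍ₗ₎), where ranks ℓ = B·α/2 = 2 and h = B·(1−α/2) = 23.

(59.6, 64.2)

Percentile endpoints at ranks 2 and 23: θ*₍2₎ = 59.8, θ*₍23₎ = 64.4.
Basic interval reflects these around m̂:
  lower = 2 × 62.0 − 64.4 = 59.6
  upper = 2 × 62.0 − 59.8 = 64.2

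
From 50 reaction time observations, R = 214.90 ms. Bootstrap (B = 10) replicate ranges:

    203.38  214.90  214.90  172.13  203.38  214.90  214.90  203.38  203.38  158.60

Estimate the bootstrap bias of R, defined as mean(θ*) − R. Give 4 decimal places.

mean(θ*) = (203.38 + 214.90 + 214.90 + 172.13 + 203.38 + 214.90 + 214.90 + 203.38 + 203.38 + 158.60) / 10 = 200.38500
bias = 200.38500 − 214.90

bias = −14.5150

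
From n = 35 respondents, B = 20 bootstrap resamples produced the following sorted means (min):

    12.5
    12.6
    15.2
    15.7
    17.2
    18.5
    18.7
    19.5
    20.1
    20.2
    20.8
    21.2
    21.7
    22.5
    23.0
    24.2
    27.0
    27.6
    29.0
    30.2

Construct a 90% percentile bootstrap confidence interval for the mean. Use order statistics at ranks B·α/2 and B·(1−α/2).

α = 0.10; lower rank = 20 × 0.050 = 1; upper rank = 20 × 0.950 = 19.
The 1st smallest replicate is 12.5; the 19th is 29.0.

(12.5, 29.0)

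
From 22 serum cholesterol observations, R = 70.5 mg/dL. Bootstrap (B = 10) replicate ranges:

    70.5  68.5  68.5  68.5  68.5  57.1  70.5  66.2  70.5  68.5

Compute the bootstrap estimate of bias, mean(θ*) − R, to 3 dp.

mean(θ*) = (70.5 + 68.5 + 68.5 + 68.5 + 68.5 + 57.1 + 70.5 + 66.2 + 70.5 + 68.5) / 10 = 67.7300
bias = 67.7300 − 70.5

bias = −2.770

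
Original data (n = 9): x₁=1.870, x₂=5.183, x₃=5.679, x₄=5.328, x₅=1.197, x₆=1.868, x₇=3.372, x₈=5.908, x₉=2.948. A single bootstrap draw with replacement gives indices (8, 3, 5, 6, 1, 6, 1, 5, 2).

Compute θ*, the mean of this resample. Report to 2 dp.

θ* = 2.96

Resample values: 5.908, 5.679, 1.197, 1.868, 1.870, 1.868, 1.870, 1.197, 5.183.
Mean = (5.908 + 5.679 + 1.197 + 1.868 + 1.870 + 1.868 + 1.870 + 1.197 + 5.183) / 9 = 26.6400 / 9 = 2.96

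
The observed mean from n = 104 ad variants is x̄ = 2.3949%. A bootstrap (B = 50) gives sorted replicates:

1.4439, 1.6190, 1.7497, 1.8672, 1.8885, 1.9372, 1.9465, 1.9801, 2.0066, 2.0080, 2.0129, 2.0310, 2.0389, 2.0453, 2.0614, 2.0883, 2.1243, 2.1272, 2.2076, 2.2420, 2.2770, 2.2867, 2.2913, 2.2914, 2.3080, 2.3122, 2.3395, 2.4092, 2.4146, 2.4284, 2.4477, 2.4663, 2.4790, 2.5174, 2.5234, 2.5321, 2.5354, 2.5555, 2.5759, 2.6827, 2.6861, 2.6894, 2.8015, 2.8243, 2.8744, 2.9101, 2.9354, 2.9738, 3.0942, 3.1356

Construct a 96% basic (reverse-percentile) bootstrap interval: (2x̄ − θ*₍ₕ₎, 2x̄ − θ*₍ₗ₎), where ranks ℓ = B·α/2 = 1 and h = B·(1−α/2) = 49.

Percentile endpoints at ranks 1 and 49: θ*₍1₎ = 1.4439, θ*₍49₎ = 3.0942.
Basic interval reflects these around x̄:
  lower = 2 × 2.3949 − 3.0942 = 1.6956
  upper = 2 × 2.3949 − 1.4439 = 3.3459

(1.6956, 3.3459)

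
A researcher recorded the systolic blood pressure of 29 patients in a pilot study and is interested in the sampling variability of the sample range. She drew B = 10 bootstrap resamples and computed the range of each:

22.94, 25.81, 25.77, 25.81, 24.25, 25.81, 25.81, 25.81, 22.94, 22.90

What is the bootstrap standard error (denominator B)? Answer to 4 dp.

SE* = 1.2989

Bootstrap SE is the standard deviation of the 10 replicate ranges.
Mean of replicates: (22.94 + 25.81 + 25.77 + 25.81 + 24.25 + 25.81 + 25.81 + 25.81 + 22.94 + 22.90) / 10 = 247.85000 / 10 = 24.78500
Sum of squared deviations: (−1.84500)² + (+1.02500)² + (+0.98500)² + (+1.02500)² + (−0.53500)² + (+1.02500)² + (+1.02500)² + (+1.02500)² + (−1.84500)² + (−1.88500)² = 16.87085
Variance = 16.87085 / 10 = 1.68708
SE* = √1.68708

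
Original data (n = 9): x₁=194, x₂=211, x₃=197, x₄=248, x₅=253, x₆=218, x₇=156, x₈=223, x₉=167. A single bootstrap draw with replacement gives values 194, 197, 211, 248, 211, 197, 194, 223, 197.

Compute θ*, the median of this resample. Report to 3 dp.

θ* = 197.000

Sorted: 194, 194, 197, 197, 197, 211, 211, 223, 248
Median = middle value = 197.000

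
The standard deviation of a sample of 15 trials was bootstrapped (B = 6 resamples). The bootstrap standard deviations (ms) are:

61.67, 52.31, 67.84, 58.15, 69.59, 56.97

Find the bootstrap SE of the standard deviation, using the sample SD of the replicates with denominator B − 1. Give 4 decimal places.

SE* = 6.6461

Bootstrap SE is the standard deviation of the 6 replicate standard deviations.
Mean of replicates: (61.67 + 52.31 + 67.84 + 58.15 + 69.59 + 56.97) / 6 = 366.53000 / 6 = 61.08833
Sum of squared deviations: (+0.58167)² + (−8.77833)² + (+6.75167)² + (−2.93833)² + (+8.50167)² + (−4.11833)² = 220.85528
Variance = 220.85528 / 5 = 44.17106
SE* = √44.17106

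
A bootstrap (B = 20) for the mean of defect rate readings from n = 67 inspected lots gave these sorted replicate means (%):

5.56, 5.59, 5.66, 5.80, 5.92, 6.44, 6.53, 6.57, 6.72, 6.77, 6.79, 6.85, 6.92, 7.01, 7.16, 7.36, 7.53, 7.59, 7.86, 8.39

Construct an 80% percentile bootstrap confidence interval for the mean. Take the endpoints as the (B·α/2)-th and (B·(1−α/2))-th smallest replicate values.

α = 0.20; lower rank = 20 × 0.100 = 2; upper rank = 20 × 0.900 = 18.
The 2nd smallest replicate is 5.59; the 18th is 7.59.

(5.59, 7.59)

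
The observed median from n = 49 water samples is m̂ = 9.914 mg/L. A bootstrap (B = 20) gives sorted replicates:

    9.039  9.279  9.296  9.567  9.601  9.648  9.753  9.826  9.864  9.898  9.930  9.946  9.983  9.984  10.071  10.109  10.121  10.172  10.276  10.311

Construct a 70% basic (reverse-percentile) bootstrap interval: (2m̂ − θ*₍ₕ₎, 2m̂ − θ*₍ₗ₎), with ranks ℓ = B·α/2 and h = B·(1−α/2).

(9.707, 10.532)

Percentile endpoints at ranks 3 and 17: θ*₍3₎ = 9.296, θ*₍17₎ = 10.121.
Basic interval reflects these around m̂:
  lower = 2 × 9.914 − 10.121 = 9.707
  upper = 2 × 9.914 − 9.296 = 10.532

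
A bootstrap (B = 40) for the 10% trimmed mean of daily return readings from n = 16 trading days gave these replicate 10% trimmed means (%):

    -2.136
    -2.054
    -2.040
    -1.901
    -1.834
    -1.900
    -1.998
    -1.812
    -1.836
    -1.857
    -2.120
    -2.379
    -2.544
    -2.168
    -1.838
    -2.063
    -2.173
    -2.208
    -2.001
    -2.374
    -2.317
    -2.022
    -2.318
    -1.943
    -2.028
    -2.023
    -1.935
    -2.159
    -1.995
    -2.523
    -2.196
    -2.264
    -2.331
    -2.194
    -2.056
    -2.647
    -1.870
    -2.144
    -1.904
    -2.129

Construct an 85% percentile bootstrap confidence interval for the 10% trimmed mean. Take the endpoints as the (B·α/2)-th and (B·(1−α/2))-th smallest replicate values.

(-2.523, -1.838)

Sorted replicates: -2.647, -2.544, -2.523, -2.379, -2.374, -2.331, -2.318, -2.317, -2.264, -2.208, -2.196, -2.194, -2.173, -2.168, -2.159, -2.144, -2.136, -2.129, -2.120, -2.063, -2.056, -2.054, -2.040, -2.028, -2.023, -2.022, -2.001, -1.998, -1.995, -1.943, -1.935, -1.904, -1.901, -1.900, -1.870, -1.857, -1.838, -1.836, -1.834, -1.812
α = 0.15; lower rank = 40 × 0.075 = 3; upper rank = 40 × 0.925 = 37.
The 3rd smallest replicate is -2.523; the 37th is -1.838.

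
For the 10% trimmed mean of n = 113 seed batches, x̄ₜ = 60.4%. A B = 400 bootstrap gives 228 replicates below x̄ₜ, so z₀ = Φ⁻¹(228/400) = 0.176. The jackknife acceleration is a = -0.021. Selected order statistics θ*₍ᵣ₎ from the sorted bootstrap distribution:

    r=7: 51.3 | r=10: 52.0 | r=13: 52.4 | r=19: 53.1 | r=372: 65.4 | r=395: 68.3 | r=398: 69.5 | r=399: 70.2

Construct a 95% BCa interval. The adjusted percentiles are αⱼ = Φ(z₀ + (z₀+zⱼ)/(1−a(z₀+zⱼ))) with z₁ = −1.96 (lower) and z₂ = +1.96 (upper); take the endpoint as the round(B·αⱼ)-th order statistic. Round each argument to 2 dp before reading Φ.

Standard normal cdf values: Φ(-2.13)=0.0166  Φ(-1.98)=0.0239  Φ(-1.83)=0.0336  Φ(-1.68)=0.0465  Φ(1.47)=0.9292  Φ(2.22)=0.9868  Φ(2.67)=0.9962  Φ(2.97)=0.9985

Lower: z₀ + z₁ = 0.176 + (-1.960) = -1.784; 1 − a(z₀+z₁) = 1 − (-0.021)(-1.784) = 0.9625; argument = 0.176 + (-1.784)/0.9625 = -1.6774 → -1.68.
α₁ = Φ(-1.68) = 0.0465; rank = round(400 × 0.0465) = 19; θ*₍19₎ = 53.1.
Upper: z₀ + z₂ = 2.136; 1 − a(z₀+z₂) = 1.0449; argument = 2.2203 → 2.22; α₂ = 0.9868; rank = 395; θ*₍395₎ = 68.3.

(53.1, 68.3)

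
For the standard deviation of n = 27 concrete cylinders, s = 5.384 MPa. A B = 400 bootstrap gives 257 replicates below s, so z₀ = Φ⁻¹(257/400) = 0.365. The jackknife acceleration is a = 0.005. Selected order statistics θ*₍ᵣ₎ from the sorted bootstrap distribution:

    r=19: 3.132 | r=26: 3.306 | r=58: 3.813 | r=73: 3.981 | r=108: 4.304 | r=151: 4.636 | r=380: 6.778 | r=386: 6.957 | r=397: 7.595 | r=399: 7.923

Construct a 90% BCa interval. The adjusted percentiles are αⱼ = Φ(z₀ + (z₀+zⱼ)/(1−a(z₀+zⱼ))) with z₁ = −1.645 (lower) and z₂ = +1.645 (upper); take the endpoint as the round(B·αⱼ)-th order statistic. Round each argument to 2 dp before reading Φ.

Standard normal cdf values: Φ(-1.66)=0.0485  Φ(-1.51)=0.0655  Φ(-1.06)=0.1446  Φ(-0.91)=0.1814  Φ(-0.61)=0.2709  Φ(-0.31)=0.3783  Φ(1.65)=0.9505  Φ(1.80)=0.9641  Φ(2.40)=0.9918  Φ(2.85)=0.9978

(3.981, 7.595)

Lower: z₀ + z₁ = 0.365 + (-1.645) = -1.280; 1 − a(z₀+z₁) = 1 − (0.005)(-1.280) = 1.0064; argument = 0.365 + (-1.280)/1.0064 = -0.9069 → -0.91.
α₁ = Φ(-0.91) = 0.1814; rank = round(400 × 0.1814) = 73; θ*₍73₎ = 3.981.
Upper: z₀ + z₂ = 2.010; 1 − a(z₀+z₂) = 0.9899; argument = 2.3954 → 2.40; α₂ = 0.9918; rank = 397; θ*₍397₎ = 7.595.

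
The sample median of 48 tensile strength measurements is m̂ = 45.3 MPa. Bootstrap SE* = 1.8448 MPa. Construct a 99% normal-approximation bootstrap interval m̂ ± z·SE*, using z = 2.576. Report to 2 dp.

(40.55, 50.05)

Margin = 2.576 × 1.8448 = 4.752
Interval: 45.3 ± 4.752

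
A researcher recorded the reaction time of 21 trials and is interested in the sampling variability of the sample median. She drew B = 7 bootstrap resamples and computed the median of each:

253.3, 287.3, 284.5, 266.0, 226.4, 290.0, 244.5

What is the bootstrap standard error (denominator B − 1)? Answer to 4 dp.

Bootstrap SE is the standard deviation of the 7 replicate medians.
Mean of replicates: (253.3 + 287.3 + 284.5 + 266.0 + 226.4 + 290.0 + 244.5) / 7 = 1852.00000 / 7 = 264.57143
Sum of squared deviations: (−11.27143)² + (+22.72857)² + (+19.92857)² + (+1.42857)² + (−38.17143)² + (+25.42857)² + (−20.07143)² = 3549.35429
Variance = 3549.35429 / 6 = 591.55905
SE* = √591.55905

SE* = 24.3220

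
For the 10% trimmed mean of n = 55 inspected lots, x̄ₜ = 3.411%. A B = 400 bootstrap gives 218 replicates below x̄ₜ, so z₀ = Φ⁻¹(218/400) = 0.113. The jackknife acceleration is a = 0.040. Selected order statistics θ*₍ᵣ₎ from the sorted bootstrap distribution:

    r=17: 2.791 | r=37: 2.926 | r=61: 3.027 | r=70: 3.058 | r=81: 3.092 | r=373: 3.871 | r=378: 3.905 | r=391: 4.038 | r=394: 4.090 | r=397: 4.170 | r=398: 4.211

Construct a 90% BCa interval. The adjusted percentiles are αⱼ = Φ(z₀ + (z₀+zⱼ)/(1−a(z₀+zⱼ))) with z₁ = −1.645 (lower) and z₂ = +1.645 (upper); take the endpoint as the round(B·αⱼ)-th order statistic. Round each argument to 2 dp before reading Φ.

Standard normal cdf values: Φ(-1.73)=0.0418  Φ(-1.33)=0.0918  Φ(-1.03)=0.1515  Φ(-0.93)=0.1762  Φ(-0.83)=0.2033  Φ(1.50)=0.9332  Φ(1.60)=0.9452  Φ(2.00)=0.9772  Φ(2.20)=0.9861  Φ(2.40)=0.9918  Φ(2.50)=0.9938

(2.926, 4.038)

Lower: z₀ + z₁ = 0.113 + (-1.645) = -1.532; 1 − a(z₀+z₁) = 1 − (0.040)(-1.532) = 1.0613; argument = 0.113 + (-1.532)/1.0613 = -1.3305 → -1.33.
α₁ = Φ(-1.33) = 0.0918; rank = round(400 × 0.0918) = 37; θ*₍37₎ = 2.926.
Upper: z₀ + z₂ = 1.758; 1 − a(z₀+z₂) = 0.9297; argument = 2.0040 → 2.00; α₂ = 0.9772; rank = 391; θ*₍391₎ = 4.038.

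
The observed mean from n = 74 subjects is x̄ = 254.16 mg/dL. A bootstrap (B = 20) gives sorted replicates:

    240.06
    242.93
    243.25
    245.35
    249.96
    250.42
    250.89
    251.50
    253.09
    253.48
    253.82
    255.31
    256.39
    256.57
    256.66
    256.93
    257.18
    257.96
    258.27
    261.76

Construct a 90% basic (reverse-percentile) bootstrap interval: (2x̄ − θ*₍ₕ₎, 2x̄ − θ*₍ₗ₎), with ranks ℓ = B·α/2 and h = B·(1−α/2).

Percentile endpoints at ranks 1 and 19: θ*₍1₎ = 240.06, θ*₍19₎ = 258.27.
Basic interval reflects these around x̄:
  lower = 2 × 254.16 − 258.27 = 250.05
  upper = 2 × 254.16 − 240.06 = 268.26

(250.05, 268.26)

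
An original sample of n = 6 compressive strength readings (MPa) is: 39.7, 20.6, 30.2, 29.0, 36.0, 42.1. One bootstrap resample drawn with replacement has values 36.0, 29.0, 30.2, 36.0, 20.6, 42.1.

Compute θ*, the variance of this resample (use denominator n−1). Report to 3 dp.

Mean = 32.3167; sum of squared deviations = 275.6083
s² = 275.6083 / 5 = 55.1217

θ* = 55.122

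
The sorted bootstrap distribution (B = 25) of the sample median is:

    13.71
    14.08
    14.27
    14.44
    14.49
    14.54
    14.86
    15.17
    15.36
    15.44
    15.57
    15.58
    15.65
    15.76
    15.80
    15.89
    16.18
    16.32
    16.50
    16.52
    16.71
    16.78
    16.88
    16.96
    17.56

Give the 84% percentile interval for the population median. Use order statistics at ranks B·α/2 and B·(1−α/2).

(14.08, 16.88)

α = 0.16; lower rank = 25 × 0.080 = 2; upper rank = 25 × 0.920 = 23.
The 2nd smallest replicate is 14.08; the 23rd is 16.88.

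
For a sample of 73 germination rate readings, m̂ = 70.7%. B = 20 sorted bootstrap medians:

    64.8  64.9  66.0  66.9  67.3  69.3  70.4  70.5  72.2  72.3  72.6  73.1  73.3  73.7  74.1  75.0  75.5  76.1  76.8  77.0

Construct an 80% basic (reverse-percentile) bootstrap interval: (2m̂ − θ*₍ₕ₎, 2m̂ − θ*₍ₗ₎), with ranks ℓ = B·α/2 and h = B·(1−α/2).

Percentile endpoints at ranks 2 and 18: θ*₍2₎ = 64.9, θ*₍18₎ = 76.1.
Basic interval reflects these around m̂:
  lower = 2 × 70.7 − 76.1 = 65.3
  upper = 2 × 70.7 − 64.9 = 76.5

(65.3, 76.5)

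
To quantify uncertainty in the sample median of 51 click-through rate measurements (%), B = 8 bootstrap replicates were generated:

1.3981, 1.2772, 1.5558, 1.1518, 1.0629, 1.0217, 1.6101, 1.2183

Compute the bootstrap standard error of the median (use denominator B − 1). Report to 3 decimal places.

Bootstrap SE is the standard deviation of the 8 replicate medians.
Mean of replicates: (1.3981 + 1.2772 + 1.5558 + 1.1518 + 1.0629 + 1.0217 + 1.6101 + 1.2183) / 8 = 10.29590 / 8 = 1.28699
Sum of squared deviations: (+0.11111)² + (−0.00979)² + (+0.26881)² + (−0.13519)² + (−0.22409)² + (−0.26529)² + (+0.32311)² + (−0.06869)² = 0.33269
Variance = 0.33269 / 7 = 0.04753
SE* = √0.04753

SE* = 0.218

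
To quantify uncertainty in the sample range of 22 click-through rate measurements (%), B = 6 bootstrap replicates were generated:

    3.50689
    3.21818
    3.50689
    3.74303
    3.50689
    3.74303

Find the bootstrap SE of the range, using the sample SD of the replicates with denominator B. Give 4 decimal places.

Bootstrap SE is the standard deviation of the 6 replicate ranges.
Mean of replicates: (3.50689 + 3.21818 + 3.50689 + 3.74303 + 3.50689 + 3.74303) / 6 = 21.224910 / 6 = 3.537485
Sum of squared deviations: (−0.030595)² + (−0.319305)² + (−0.030595)² + (+0.205545)² + (−0.030595)² + (+0.205545)² = 0.189261
Variance = 0.189261 / 6 = 0.031544
SE* = √0.031544

SE* = 0.1776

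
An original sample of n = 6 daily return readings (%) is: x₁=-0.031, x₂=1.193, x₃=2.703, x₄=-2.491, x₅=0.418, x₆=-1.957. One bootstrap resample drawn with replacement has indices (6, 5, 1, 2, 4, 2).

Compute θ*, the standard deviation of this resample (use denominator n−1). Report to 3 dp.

Resample values: -1.957, 0.418, -0.031, 1.193, -2.491, 1.193.
Mean = -0.2792; sum of squared deviations = 12.5895
s² = 12.5895 / 5 = 2.5179
s = √2.5179 = 1.587

θ* = 1.587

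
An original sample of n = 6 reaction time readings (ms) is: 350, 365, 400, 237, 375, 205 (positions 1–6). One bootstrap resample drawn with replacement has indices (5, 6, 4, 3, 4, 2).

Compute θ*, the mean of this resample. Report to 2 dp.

θ* = 303.17

Resample values: 375, 205, 237, 400, 237, 365.
Mean = (375 + 205 + 237 + 400 + 237 + 365) / 6 = 1819.0 / 6 = 303.17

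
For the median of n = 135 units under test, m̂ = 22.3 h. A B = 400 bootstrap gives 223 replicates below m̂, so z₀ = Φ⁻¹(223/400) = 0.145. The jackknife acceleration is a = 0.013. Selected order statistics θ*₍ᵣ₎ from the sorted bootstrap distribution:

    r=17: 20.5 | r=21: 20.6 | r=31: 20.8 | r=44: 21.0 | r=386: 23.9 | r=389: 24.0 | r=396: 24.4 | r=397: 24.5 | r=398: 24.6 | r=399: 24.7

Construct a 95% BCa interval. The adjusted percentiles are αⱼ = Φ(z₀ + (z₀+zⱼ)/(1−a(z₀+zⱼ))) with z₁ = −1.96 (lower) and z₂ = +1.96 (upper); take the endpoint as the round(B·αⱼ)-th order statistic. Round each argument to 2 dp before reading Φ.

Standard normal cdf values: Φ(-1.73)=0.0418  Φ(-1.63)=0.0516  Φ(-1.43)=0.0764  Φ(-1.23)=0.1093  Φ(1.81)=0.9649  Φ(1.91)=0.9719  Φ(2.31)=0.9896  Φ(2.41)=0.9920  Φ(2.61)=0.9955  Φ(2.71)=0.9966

(20.6, 24.4)

Lower: z₀ + z₁ = 0.145 + (-1.960) = -1.815; 1 − a(z₀+z₁) = 1 − (0.013)(-1.815) = 1.0236; argument = 0.145 + (-1.815)/1.0236 = -1.6282 → -1.63.
α₁ = Φ(-1.63) = 0.0516; rank = round(400 × 0.0516) = 21; θ*₍21₎ = 20.6.
Upper: z₀ + z₂ = 2.105; 1 − a(z₀+z₂) = 0.9726; argument = 2.3092 → 2.31; α₂ = 0.9896; rank = 396; θ*₍396₎ = 24.4.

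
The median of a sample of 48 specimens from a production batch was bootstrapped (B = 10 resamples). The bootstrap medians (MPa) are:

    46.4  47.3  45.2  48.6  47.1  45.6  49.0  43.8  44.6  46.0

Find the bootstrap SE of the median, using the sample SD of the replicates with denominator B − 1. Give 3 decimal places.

Bootstrap SE is the standard deviation of the 10 replicate medians.
Mean of replicates: (46.4 + 47.3 + 45.2 + 48.6 + 47.1 + 45.6 + 49.0 + 43.8 + 44.6 + 46.0) / 10 = 463.6000 / 10 = 46.3600
Sum of squared deviations: (+0.0400)² + (+0.9400)² + (−1.1600)² + (+2.2400)² + (+0.7400)² + (−0.7600)² + (+2.6400)² + (−2.5600)² + (−1.7600)² + (−0.3600)² = 25.1240
Variance = 25.1240 / 9 = 2.7916
SE* = √2.7916

SE* = 1.671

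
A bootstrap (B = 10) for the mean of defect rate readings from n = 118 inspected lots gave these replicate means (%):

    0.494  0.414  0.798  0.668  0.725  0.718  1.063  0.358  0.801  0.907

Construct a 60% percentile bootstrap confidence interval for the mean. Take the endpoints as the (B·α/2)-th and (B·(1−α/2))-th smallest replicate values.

Sorted replicates: 0.358, 0.414, 0.494, 0.668, 0.718, 0.725, 0.798, 0.801, 0.907, 1.063
α = 0.40; lower rank = 10 × 0.200 = 2; upper rank = 10 × 0.800 = 8.
The 2nd smallest replicate is 0.414; the 8th is 0.801.

(0.414, 0.801)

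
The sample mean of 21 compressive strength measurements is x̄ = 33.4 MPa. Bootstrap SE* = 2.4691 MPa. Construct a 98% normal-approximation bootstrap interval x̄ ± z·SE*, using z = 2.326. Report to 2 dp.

(27.66, 39.14)

Margin = 2.326 × 2.4691 = 5.743
Interval: 33.4 ± 5.743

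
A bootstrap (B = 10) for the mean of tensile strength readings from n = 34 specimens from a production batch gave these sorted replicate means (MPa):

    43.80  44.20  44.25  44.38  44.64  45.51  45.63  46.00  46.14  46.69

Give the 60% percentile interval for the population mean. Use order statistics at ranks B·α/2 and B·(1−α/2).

(44.20, 46.00)

α = 0.40; lower rank = 10 × 0.200 = 2; upper rank = 10 × 0.800 = 8.
The 2nd smallest replicate is 44.20; the 8th is 46.00.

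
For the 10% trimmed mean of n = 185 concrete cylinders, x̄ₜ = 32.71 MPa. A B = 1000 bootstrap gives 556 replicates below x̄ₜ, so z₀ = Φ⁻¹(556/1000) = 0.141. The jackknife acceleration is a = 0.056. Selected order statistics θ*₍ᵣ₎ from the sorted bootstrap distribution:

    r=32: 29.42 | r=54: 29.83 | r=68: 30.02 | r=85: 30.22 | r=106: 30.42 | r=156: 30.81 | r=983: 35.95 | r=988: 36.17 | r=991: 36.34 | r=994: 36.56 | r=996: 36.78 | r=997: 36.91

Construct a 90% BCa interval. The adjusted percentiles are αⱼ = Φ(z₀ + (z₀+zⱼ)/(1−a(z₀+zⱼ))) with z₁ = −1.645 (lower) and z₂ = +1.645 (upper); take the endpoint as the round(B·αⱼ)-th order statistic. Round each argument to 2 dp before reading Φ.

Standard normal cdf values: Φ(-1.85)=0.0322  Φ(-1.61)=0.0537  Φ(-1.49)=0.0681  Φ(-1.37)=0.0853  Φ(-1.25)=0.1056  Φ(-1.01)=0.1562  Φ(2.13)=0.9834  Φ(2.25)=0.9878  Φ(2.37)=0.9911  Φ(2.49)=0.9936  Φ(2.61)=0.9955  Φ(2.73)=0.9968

Lower: z₀ + z₁ = 0.141 + (-1.645) = -1.504; 1 − a(z₀+z₁) = 1 − (0.056)(-1.504) = 1.0842; argument = 0.141 + (-1.504)/1.0842 = -1.2462 → -1.25.
α₁ = Φ(-1.25) = 0.1056; rank = round(1000 × 0.1056) = 106; θ*₍106₎ = 30.42.
Upper: z₀ + z₂ = 1.786; 1 − a(z₀+z₂) = 0.9000; argument = 2.1255 → 2.13; α₂ = 0.9834; rank = 983; θ*₍983₎ = 35.95.

(30.42, 35.95)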